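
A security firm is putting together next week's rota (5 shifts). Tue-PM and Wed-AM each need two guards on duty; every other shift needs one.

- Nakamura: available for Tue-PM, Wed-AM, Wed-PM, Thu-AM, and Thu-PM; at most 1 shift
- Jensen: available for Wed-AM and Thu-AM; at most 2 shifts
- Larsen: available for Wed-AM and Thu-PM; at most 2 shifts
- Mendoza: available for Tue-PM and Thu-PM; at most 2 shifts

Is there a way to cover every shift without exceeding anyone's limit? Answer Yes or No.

Total capacity is 7 and 7 slots are needed, so capacity alone doesn't rule it out.
Shifts {Tue-PM, Wed-PM} need 3 worker-slots in total, but the guards available for any of those shifts (Nakamura and Mendoza) can supply at most 2 among them. So no valid schedule exists.

No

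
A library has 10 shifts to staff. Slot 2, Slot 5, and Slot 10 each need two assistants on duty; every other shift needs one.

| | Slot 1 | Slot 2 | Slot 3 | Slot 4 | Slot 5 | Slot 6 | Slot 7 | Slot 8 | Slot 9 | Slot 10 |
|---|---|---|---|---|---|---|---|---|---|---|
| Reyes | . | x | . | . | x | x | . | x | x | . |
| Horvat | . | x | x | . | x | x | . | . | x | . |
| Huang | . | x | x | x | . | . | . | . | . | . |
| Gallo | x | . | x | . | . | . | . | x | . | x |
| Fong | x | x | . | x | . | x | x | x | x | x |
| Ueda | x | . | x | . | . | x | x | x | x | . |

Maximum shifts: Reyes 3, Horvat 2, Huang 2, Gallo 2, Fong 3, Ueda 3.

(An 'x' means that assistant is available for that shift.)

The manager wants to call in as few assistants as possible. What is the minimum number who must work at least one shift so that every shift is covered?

13 slots to fill and no one can take more than 3, so at least ⌈13/3⌉ = 5 assistants are needed.
Reyes, Horvat, Gallo, Fong, and Ueda alone can cover everything: Slot 1→Gallo, Slot 2→Reyes+Horvat, Slot 3→Ueda, Slot 4→Fong, Slot 5→Reyes+Horvat, Slot 6→Reyes, Slot 7→Fong, Slot 8→Ueda, Slot 9→Ueda, Slot 10→Gallo+Fong.

5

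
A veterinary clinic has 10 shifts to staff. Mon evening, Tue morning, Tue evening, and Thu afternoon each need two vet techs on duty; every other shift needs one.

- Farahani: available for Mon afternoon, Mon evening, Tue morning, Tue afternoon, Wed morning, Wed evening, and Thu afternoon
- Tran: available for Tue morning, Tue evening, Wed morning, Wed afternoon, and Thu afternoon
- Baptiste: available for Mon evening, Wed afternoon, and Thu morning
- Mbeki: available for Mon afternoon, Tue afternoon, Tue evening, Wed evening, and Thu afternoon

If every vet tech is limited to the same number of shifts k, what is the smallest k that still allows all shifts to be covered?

With 4 vet techs and 14 worker-slots to fill, someone must work at least ⌈14/4⌉ = 4 shifts, so k ≥ 4.
k = 4 works: Mon afternoon→Farahani, Mon evening→Farahani+Baptiste, Tue morning→Farahani+Tran, Tue afternoon→Farahani, Tue evening→Tran+Mbeki, Wed morning→Tran, Wed afternoon→Baptiste, Wed evening→Mbeki, Thu morning→Baptiste, Thu afternoon→Tran+Mbeki.
Loads: Farahani 4, Tran 4, Baptiste 3, Mbeki 3 — all ≤ 4.

4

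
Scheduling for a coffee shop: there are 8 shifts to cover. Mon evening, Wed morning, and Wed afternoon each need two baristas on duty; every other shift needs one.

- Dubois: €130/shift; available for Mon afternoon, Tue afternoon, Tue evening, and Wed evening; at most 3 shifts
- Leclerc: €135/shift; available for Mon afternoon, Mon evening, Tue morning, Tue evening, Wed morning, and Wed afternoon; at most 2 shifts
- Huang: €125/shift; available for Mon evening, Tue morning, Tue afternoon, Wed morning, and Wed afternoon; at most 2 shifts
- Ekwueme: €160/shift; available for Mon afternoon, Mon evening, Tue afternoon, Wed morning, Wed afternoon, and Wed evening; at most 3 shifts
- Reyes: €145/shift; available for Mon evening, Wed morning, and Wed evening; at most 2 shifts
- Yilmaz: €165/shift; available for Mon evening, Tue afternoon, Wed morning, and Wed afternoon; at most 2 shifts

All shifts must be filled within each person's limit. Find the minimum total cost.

Picking the cheapest available barista for each shift independently would cost €1420, but that ignores the shift limits.
An optimal schedule: Mon afternoon→Dubois, Mon evening→Ekwueme+Reyes, Tue morning→Leclerc, Tue afternoon→Huang, Tue evening→Dubois, Wed morning→Ekwueme+Reyes, Wed afternoon→Leclerc+Huang, Wed evening→Dubois.
Total: 130 + 160 + 145 + 135 + 125 + 130 + 160 + 145 + 135 + 125 + 130 = €1520.

€1520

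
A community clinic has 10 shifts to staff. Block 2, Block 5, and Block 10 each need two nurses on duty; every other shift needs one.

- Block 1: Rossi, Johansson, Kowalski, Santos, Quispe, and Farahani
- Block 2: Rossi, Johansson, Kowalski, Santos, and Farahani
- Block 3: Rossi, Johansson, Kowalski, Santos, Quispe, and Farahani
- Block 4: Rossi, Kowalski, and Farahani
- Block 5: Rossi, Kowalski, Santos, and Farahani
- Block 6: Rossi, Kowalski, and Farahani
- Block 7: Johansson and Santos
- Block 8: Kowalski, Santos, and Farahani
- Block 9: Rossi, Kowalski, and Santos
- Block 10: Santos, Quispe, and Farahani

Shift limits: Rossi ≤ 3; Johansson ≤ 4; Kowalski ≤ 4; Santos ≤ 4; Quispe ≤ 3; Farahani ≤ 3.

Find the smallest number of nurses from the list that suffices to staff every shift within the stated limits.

13 slots to fill and no one can take more than 4, so at least ⌈13/4⌉ = 4 nurses are needed.
Rossi, Johansson, Santos, and Farahani alone can cover everything: Block 1→Johansson, Block 2→Johansson+Santos, Block 3→Johansson, Block 4→Rossi, Block 5→Santos+Farahani, Block 6→Rossi, Block 7→Johansson, Block 8→Santos, Block 9→Rossi, Block 10→Santos+Farahani.

4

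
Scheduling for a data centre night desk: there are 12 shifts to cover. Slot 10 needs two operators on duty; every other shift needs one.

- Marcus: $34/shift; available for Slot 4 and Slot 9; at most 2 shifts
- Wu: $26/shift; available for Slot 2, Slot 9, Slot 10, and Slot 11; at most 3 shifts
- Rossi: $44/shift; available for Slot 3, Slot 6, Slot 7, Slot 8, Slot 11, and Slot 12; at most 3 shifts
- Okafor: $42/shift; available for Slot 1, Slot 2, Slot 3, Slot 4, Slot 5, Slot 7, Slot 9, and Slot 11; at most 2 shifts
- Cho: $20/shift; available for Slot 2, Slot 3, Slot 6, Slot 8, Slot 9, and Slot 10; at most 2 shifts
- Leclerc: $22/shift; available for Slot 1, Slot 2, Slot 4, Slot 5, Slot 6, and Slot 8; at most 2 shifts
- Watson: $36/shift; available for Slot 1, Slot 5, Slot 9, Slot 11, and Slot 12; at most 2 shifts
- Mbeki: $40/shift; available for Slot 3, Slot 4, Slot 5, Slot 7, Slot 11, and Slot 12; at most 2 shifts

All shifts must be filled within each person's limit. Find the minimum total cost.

$382

Slot 10 can only be covered by Wu and Cho, so that assignment is forced.
Picking the cheapest available operator for each shift independently would cost $314, but that ignores the shift limits.
An optimal schedule: Slot 1→Leclerc, Slot 2→Wu, Slot 3→Mbeki, Slot 4→Marcus, Slot 5→Watson, Slot 6→Cho, Slot 7→Mbeki, Slot 8→Leclerc, Slot 9→Marcus, Slot 10→Cho+Wu, Slot 11→Wu, Slot 12→Watson.
Total: 22 + 26 + 40 + 34 + 36 + 20 + 40 + 22 + 34 + 20 + 26 + 26 + 36 = $382.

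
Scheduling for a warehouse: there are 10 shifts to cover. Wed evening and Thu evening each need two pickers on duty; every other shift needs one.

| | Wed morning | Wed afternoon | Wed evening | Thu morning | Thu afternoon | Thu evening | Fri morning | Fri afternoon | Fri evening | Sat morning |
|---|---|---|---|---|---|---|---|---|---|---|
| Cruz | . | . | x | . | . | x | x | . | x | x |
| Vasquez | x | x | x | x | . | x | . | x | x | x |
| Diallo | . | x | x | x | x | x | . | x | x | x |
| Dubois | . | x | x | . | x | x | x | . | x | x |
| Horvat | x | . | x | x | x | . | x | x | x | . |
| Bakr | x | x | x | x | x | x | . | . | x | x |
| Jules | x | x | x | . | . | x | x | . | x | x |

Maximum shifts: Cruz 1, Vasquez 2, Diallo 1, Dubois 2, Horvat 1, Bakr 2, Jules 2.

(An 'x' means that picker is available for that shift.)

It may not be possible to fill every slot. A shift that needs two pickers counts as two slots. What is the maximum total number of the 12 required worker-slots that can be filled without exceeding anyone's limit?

Total capacity across all pickers is 1+2+1+2+1+2+2 = 11, and 12 slots are needed, so at most 11 can be filled.
An assignment achieving 11: Wed morning→Vasquez, Wed afternoon→Dubois, Wed evening→Horvat+Jules, Thu morning→Diallo, Thu afternoon→Dubois, Thu evening→Bakr+Jules, Fri morning→Cruz, Fri afternoon→Vasquez, Sat morning→Bakr.
Loads: Cruz 1/1, Vasquez 2/2, Diallo 1/1, Dubois 2/2, Horvat 1/1, Bakr 2/2, Jules 2/2.

11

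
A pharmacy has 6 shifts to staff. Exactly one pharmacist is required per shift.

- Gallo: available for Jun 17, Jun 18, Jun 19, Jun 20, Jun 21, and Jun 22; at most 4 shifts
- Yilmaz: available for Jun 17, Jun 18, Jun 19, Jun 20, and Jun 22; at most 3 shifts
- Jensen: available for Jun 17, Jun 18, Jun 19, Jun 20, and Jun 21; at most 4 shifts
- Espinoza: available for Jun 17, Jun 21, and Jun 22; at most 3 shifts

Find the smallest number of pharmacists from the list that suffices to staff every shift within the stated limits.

6 slots to fill and no one can take more than 4, so at least ⌈6/4⌉ = 2 pharmacists are needed.
Gallo and Yilmaz alone can cover everything: Jun 17→Gallo, Jun 18→Gallo, Jun 19→Gallo, Jun 20→Yilmaz, Jun 21→Gallo, Jun 22→Yilmaz.

2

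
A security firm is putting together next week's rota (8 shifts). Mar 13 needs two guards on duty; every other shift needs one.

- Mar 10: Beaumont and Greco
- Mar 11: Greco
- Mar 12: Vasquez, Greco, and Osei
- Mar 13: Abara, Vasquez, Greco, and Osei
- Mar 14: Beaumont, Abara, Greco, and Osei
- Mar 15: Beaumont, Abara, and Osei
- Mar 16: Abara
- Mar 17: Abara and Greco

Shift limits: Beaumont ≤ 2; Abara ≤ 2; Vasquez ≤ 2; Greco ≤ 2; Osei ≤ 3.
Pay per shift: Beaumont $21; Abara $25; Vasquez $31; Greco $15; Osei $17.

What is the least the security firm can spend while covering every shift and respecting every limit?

$173

Mar 11 can only be covered by Greco, so that assignment is forced.
Mar 16 can only be covered by Abara, so that assignment is forced.
Picking the cheapest available guard for each shift independently would cost $149, but that ignores the shift limits.
An optimal schedule: Mar 10→Beaumont, Mar 11→Greco, Mar 12→Osei, Mar 13→Osei+Abara, Mar 14→Beaumont, Mar 15→Osei, Mar 16→Abara, Mar 17→Greco.
Total: 21 + 15 + 17 + 17 + 25 + 21 + 17 + 25 + 15 = $173.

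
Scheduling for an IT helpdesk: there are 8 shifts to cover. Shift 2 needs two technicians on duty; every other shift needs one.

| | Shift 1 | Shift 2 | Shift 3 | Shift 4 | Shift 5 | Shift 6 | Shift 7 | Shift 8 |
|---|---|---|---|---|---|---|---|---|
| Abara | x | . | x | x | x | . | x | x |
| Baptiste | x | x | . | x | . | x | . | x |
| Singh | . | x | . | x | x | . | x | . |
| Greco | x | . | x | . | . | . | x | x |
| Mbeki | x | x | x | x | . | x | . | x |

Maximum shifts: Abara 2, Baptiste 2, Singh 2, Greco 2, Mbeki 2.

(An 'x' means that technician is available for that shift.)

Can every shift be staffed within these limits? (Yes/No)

Yes

One valid schedule: Shift 1→Greco, Shift 2→Baptiste+Singh, Shift 3→Abara, Shift 4→Mbeki, Shift 5→Abara, Shift 6→Baptiste, Shift 7→Singh, Shift 8→Greco.
Loads: Abara 2/2, Baptiste 2/2, Singh 2/2, Greco 2/2, Mbeki 1/2 — all within limits.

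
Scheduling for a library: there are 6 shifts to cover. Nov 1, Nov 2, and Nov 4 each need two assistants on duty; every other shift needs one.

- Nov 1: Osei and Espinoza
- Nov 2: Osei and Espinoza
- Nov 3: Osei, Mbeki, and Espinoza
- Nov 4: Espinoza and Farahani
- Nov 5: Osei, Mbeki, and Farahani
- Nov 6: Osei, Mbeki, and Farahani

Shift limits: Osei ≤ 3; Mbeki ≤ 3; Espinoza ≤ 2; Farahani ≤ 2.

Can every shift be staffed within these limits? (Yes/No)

Total capacity is 10 and 9 slots are needed, so capacity alone doesn't rule it out.
Shifts {Nov 1, Nov 2, Nov 4} need 6 worker-slots in total, but the assistants available for any of those shifts (Osei, Espinoza, and Farahani) can supply at most 5 among them. So no valid schedule exists.

No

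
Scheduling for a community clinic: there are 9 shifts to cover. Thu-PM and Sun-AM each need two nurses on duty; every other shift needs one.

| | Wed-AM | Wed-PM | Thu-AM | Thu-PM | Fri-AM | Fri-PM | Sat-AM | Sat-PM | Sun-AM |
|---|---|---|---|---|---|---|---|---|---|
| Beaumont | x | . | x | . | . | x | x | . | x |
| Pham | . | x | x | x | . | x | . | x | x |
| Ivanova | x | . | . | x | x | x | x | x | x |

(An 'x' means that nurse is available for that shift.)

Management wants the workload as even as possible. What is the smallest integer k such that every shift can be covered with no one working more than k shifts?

With 3 nurses and 11 worker-slots to fill, someone must work at least ⌈11/3⌉ = 4 shifts, so k ≥ 4.
k = 4 works: Wed-AM→Beaumont, Wed-PM→Pham, Thu-AM→Beaumont, Thu-PM→Pham+Ivanova, Fri-AM→Ivanova, Fri-PM→Beaumont, Sat-AM→Beaumont, Sat-PM→Pham, Sun-AM→Pham+Ivanova.
Loads: Beaumont 4, Pham 4, Ivanova 3 — all ≤ 4.

4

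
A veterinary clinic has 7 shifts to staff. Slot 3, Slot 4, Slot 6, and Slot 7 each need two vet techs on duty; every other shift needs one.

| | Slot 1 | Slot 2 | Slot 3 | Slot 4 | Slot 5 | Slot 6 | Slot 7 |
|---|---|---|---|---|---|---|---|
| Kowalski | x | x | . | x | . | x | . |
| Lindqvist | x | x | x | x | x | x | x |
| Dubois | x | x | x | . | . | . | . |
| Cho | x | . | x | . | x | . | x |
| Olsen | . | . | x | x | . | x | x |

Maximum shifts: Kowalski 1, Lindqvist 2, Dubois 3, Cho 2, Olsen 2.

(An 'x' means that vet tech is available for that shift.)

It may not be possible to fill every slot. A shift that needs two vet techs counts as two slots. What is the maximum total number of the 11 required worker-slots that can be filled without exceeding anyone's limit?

Total capacity across all vet techs is 1+2+3+2+2 = 10, and 11 slots are needed, so at most 10 can be filled.
An assignment achieving 10: Slot 1→Dubois, Slot 2→Dubois, Slot 3→Dubois+Cho, Slot 4→Kowalski+Lindqvist, Slot 5→Lindqvist, Slot 6→Olsen, Slot 7→Cho+Olsen.
Loads: Kowalski 1/1, Lindqvist 2/2, Dubois 3/3, Cho 2/2, Olsen 2/2.

10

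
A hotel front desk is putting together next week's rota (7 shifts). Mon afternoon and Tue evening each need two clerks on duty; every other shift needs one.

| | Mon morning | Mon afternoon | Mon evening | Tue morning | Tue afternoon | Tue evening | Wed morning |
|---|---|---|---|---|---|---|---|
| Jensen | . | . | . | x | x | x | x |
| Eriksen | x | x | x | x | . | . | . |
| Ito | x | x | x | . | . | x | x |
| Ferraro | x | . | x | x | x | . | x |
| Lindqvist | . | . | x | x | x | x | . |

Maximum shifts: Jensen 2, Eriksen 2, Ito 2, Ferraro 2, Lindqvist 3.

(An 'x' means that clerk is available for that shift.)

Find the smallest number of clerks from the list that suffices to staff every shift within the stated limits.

4

9 slots to fill and no one can take more than 3, so at least ⌈9/3⌉ = 3 clerks are needed.
Any 3 clerks together have capacity at most 3+2+2 = 7 < 9 slots, so 3 can never suffice.
Jensen, Eriksen, Ito, and Lindqvist alone can cover everything: Mon morning→Eriksen, Mon afternoon→Eriksen+Ito, Mon evening→Lindqvist, Tue morning→Lindqvist, Tue afternoon→Jensen, Tue evening→Ito+Lindqvist, Wed morning→Jensen.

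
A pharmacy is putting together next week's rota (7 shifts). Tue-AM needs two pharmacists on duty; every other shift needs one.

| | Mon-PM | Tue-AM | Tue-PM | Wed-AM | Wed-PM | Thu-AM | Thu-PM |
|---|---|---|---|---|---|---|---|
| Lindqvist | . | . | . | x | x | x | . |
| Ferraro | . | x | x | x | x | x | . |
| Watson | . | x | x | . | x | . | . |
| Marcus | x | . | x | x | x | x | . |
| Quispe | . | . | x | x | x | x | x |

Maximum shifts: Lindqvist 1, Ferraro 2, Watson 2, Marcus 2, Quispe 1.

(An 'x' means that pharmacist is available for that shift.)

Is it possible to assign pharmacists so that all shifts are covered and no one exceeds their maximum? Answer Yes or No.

Yes

Mon-PM can only be covered by Marcus, so that assignment is forced.
Tue-AM can only be covered by Ferraro and Watson, so that assignment is forced.
Thu-PM can only be covered by Quispe, so that assignment is forced.
One valid schedule: Mon-PM→Marcus, Tue-AM→Ferraro+Watson, Tue-PM→Ferraro, Wed-AM→Lindqvist, Wed-PM→Watson, Thu-AM→Marcus, Thu-PM→Quispe.
Loads: Lindqvist 1/1, Ferraro 2/2, Watson 2/2, Marcus 2/2, Quispe 1/1 — all within limits.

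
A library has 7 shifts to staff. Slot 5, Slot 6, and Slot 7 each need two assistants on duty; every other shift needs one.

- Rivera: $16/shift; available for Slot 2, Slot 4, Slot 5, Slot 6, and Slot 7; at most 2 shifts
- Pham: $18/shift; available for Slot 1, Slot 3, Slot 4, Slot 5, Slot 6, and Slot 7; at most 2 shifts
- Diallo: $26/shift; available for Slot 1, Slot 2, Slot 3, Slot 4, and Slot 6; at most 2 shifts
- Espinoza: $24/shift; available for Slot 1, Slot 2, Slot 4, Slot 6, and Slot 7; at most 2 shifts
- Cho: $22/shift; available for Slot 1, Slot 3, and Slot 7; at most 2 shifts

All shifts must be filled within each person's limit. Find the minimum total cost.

Slot 5 can only be covered by Rivera and Pham, so that assignment is forced.
Picking the cheapest available assistant for each shift independently would cost $170, but that ignores the shift limits.
An optimal schedule: Slot 1→Cho, Slot 2→Rivera, Slot 3→Pham, Slot 4→Diallo, Slot 5→Rivera+Pham, Slot 6→Diallo+Espinoza, Slot 7→Espinoza+Cho.
Total: 22 + 16 + 18 + 26 + 16 + 18 + 26 + 24 + 24 + 22 = $212.

$212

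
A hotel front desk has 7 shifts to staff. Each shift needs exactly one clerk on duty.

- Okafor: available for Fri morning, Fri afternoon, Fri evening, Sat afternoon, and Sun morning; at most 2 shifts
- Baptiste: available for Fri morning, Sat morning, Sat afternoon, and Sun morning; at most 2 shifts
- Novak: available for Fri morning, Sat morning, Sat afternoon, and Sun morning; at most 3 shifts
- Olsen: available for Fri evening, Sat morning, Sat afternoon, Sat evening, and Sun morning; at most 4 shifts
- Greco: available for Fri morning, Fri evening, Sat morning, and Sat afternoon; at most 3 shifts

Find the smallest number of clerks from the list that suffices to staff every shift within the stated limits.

7 slots to fill and no one can take more than 4, so at least ⌈7/4⌉ = 2 clerks are needed.
No set of 2 clerks can cover every shift (each such set leaves at least one shift with no one available or exceeds a cap).
Okafor, Baptiste, and Olsen alone can cover everything: Fri morning→Okafor, Fri afternoon→Okafor, Fri evening→Olsen, Sat morning→Baptiste, Sat afternoon→Baptiste, Sat evening→Olsen, Sun morning→Olsen.

3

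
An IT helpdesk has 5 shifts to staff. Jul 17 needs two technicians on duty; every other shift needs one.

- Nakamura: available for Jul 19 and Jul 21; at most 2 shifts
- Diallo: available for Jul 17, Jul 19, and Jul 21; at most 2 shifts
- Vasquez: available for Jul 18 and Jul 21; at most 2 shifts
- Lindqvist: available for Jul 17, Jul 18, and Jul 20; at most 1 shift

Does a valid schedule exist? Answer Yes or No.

Total capacity is 7 and 6 slots are needed, so capacity alone doesn't rule it out.
Shifts {Jul 17, Jul 20} need 3 worker-slots in total, but the technicians available for any of those shifts (Diallo and Lindqvist) can supply at most 2 among them. So no valid schedule exists.

No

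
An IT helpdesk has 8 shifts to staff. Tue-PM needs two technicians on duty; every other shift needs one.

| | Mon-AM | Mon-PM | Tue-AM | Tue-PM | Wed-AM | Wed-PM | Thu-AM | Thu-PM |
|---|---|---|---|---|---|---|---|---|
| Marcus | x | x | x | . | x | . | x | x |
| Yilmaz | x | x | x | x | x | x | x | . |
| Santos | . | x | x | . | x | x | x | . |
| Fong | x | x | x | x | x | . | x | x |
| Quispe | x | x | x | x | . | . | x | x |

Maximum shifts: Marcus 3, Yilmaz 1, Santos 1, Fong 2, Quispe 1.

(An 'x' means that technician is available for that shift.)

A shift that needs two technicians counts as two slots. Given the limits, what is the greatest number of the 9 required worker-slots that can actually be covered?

8

Total capacity across all technicians is 3+1+1+2+1 = 8, and 9 slots are needed, so at most 8 can be filled.
An assignment achieving 8: Mon-AM→Marcus, Mon-PM→Santos, Tue-AM→Fong, Tue-PM→Fong+Quispe, Wed-AM→Marcus, Wed-PM→Yilmaz, Thu-PM→Marcus.
Loads: Marcus 3/3, Yilmaz 1/1, Santos 1/1, Fong 2/2, Quispe 1/1.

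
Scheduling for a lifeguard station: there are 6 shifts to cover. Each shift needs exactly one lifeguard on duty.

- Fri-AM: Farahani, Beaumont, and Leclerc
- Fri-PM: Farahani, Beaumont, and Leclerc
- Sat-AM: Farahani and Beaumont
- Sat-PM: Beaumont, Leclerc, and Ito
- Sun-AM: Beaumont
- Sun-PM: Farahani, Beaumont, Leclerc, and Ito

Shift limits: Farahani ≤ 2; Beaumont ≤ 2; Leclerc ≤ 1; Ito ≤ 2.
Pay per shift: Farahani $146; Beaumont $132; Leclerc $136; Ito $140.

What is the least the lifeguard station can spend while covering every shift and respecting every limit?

Sun-AM can only be covered by Beaumont, so that assignment is forced.
Picking the cheapest available lifeguard for each shift independently would cost $792, but that ignores the shift limits.
An optimal schedule: Fri-AM→Leclerc, Fri-PM→Farahani, Sat-AM→Beaumont, Sat-PM→Ito, Sun-AM→Beaumont, Sun-PM→Ito.
Total: 136 + 146 + 132 + 140 + 132 + 140 = $826.

$826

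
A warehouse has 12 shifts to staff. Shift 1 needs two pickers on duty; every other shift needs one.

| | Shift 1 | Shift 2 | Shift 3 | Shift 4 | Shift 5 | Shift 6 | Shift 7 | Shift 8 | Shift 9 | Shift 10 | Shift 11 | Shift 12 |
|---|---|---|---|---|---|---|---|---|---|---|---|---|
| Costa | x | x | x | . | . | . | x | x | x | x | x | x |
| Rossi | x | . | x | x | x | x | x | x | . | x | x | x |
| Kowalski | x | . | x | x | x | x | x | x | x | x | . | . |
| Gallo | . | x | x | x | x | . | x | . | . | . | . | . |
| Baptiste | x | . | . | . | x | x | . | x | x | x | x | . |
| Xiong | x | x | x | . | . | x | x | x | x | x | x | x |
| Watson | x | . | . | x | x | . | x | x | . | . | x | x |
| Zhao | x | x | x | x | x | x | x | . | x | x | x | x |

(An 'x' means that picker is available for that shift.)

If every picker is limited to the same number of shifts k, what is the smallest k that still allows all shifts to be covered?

2

With 8 pickers and 13 worker-slots to fill, someone must work at least ⌈13/8⌉ = 2 shifts, so k ≥ 2.
k = 2 works: Shift 1→Watson+Zhao, Shift 2→Costa, Shift 3→Kowalski, Shift 4→Rossi, Shift 5→Kowalski, Shift 6→Rossi, Shift 7→Gallo, Shift 8→Baptiste, Shift 9→Costa, Shift 10→Baptiste, Shift 11→Xiong, Shift 12→Xiong.
Loads: Costa 2, Rossi 2, Kowalski 2, Gallo 1, Baptiste 2, Xiong 2, Watson 1, Zhao 1 — all ≤ 2.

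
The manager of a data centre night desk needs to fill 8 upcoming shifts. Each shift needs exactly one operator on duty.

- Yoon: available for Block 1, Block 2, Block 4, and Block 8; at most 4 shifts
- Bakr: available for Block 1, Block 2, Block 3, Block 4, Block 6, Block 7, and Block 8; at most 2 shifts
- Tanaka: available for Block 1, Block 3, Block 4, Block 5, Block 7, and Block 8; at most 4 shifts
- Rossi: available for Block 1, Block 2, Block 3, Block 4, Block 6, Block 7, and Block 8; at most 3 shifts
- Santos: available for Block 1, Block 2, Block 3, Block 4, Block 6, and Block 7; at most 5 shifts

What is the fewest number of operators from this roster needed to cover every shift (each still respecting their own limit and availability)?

8 slots to fill and no one can take more than 5, so at least ⌈8/5⌉ = 2 operators are needed.
Tanaka and Santos alone can cover everything: Block 1→Tanaka, Block 2→Santos, Block 3→Tanaka, Block 4→Santos, Block 5→Tanaka, Block 6→Santos, Block 7→Santos, Block 8→Tanaka.

2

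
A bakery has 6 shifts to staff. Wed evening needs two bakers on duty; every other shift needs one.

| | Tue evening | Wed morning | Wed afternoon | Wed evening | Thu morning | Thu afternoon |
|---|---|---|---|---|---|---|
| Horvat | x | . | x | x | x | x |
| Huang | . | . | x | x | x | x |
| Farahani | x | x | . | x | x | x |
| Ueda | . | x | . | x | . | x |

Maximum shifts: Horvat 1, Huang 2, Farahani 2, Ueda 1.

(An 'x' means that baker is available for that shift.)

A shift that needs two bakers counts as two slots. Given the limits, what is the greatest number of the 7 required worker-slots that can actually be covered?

Total capacity across all bakers is 1+2+2+1 = 6, and 7 slots are needed, so at most 6 can be filled.
An assignment achieving 6: Tue evening→Horvat, Wed morning→Farahani, Wed afternoon→Huang, Wed evening→Farahani+Ueda, Thu morning→Huang.
Loads: Horvat 1/1, Huang 2/2, Farahani 2/2, Ueda 1/1.

6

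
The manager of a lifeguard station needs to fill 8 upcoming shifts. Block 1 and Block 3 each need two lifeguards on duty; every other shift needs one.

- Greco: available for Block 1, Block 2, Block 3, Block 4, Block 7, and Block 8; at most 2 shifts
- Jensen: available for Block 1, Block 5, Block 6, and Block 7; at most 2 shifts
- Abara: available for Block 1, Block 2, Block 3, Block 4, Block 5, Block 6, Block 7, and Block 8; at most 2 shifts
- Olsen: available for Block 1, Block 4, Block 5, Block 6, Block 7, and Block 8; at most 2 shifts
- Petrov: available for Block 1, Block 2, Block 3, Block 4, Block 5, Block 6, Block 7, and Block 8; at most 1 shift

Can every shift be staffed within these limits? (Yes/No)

No

Total capacity is 2+2+2+2+1 = 9 but 10 worker-slots are needed — infeasible.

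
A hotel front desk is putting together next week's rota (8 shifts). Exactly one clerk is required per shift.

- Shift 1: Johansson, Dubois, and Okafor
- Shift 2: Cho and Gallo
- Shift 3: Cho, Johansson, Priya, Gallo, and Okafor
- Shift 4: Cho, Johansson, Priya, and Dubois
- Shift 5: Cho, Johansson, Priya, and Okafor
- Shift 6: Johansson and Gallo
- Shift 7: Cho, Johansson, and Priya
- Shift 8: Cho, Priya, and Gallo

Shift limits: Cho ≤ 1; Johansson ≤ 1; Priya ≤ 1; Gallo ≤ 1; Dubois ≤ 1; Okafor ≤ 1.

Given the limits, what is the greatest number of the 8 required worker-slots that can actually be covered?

6

Total capacity across all clerks is 1+1+1+1+1+1 = 6, and 8 slots are needed, so at most 6 can be filled.
An assignment achieving 6: Shift 1→Dubois, Shift 2→Cho, Shift 5→Okafor, Shift 6→Johansson, Shift 7→Priya, Shift 8→Gallo.
Loads: Cho 1/1, Johansson 1/1, Priya 1/1, Gallo 1/1, Dubois 1/1, Okafor 1/1.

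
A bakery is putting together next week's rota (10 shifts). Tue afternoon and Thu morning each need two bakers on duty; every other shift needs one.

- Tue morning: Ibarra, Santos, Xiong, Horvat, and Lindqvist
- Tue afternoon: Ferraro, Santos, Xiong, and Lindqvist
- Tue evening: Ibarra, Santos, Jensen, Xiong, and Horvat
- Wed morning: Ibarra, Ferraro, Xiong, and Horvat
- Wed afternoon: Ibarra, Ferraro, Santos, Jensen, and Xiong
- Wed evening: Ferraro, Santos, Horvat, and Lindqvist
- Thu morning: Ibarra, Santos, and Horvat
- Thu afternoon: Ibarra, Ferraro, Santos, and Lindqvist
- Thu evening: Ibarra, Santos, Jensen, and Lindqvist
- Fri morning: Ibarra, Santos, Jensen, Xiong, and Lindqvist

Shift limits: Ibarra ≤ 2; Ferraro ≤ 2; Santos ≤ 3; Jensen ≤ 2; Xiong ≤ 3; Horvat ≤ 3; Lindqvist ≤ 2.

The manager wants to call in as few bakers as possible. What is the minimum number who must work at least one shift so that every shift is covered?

12 slots to fill and no one can take more than 3, so at least ⌈12/3⌉ = 4 bakers are needed.
Any 4 bakers together have capacity at most 3+3+3+2 = 11 < 12 slots, so 4 can never suffice.
Ibarra, Ferraro, Santos, Jensen, and Xiong alone can cover everything: Tue morning→Ibarra, Tue afternoon→Ferraro+Santos, Tue evening→Jensen, Wed morning→Xiong, Wed afternoon→Xiong, Wed evening→Ferraro, Thu morning→Ibarra+Santos, Thu afternoon→Santos, Thu evening→Jensen, Fri morning→Xiong.

5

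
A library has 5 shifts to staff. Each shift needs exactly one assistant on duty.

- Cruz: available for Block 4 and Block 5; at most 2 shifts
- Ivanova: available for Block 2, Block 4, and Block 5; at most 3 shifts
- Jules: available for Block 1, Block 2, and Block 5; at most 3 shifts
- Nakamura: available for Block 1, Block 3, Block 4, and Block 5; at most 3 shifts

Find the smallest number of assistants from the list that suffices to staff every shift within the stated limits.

2

5 slots to fill and no one can take more than 3, so at least ⌈5/3⌉ = 2 assistants are needed.
Ivanova and Nakamura alone can cover everything: Block 1→Nakamura, Block 2→Ivanova, Block 3→Nakamura, Block 4→Ivanova, Block 5→Ivanova.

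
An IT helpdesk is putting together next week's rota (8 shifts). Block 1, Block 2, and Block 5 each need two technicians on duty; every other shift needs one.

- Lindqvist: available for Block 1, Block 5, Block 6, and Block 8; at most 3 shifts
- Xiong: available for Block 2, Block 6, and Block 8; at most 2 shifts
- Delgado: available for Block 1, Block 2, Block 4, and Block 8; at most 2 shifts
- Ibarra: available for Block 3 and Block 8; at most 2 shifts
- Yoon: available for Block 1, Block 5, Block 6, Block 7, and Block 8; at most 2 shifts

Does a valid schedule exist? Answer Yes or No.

No

Total capacity is 11 and 11 slots are needed, so capacity alone doesn't rule it out.
Shifts {Block 1, Block 2, Block 4, Block 5, Block 7} need 8 worker-slots in total, but the technicians available for any of those shifts (Lindqvist, Xiong, Delgado, and Yoon) can supply at most 7 among them. So no valid schedule exists.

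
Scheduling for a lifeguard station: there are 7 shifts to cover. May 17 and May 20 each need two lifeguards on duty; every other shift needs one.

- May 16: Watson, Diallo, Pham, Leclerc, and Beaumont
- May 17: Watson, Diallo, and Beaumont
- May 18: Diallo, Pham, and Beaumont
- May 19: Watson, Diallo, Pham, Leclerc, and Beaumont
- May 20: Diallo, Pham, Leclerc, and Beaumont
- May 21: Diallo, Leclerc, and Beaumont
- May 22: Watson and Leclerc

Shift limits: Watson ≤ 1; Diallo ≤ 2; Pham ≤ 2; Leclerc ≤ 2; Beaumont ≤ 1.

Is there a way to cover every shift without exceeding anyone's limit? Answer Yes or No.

Total capacity is 1+2+2+2+1 = 8 but 9 worker-slots are needed — infeasible.

No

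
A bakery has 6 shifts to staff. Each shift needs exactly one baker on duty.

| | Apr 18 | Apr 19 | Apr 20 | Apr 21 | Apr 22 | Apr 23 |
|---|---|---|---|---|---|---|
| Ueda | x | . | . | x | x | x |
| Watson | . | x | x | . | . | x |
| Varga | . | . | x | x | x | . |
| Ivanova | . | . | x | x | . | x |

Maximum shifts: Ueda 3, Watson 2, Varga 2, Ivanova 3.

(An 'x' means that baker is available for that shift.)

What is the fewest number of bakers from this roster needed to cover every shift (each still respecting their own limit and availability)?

6 slots to fill and no one can take more than 3, so at least ⌈6/3⌉ = 2 bakers are needed.
No set of 2 bakers can cover every shift (each such set leaves at least one shift with no one available or exceeds a cap).
Ueda, Watson, and Varga alone can cover everything: Apr 18→Ueda, Apr 19→Watson, Apr 20→Watson, Apr 21→Ueda, Apr 22→Varga, Apr 23→Ueda.

3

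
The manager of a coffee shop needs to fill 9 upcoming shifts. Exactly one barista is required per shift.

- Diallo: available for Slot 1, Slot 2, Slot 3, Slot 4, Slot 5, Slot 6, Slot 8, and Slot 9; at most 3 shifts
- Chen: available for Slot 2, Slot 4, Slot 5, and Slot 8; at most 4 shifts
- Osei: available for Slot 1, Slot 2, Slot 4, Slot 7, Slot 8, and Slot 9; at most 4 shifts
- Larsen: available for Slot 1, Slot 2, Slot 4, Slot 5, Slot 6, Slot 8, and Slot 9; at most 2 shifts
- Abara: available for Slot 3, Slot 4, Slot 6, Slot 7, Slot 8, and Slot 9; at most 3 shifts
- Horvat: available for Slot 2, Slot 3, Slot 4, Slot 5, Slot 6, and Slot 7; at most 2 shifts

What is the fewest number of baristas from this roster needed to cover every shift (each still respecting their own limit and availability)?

3

9 slots to fill and no one can take more than 4, so at least ⌈9/4⌉ = 3 baristas are needed.
Diallo, Chen, and Osei alone can cover everything: Slot 1→Diallo, Slot 2→Chen, Slot 3→Diallo, Slot 4→Chen, Slot 5→Chen, Slot 6→Diallo, Slot 7→Osei, Slot 8→Chen, Slot 9→Osei.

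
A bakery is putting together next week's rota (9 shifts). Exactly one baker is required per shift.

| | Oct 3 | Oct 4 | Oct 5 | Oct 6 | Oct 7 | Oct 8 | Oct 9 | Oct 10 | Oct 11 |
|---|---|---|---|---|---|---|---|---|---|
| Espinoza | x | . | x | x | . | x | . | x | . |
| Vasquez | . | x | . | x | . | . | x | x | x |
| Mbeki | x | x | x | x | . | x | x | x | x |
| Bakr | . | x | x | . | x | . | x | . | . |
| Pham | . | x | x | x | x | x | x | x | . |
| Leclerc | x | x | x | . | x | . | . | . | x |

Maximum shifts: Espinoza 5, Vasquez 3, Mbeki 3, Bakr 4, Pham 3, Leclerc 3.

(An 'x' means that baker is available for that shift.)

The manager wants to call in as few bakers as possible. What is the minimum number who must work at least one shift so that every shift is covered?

9 slots to fill and no one can take more than 5, so at least ⌈9/5⌉ = 2 bakers are needed.
No set of 2 bakers can cover every shift (each such set leaves at least one shift with no one available or exceeds a cap).
Espinoza, Vasquez, and Bakr alone can cover everything: Oct 3→Espinoza, Oct 4→Vasquez, Oct 5→Espinoza, Oct 6→Espinoza, Oct 7→Bakr, Oct 8→Espinoza, Oct 9→Vasquez, Oct 10→Espinoza, Oct 11→Vasquez.

3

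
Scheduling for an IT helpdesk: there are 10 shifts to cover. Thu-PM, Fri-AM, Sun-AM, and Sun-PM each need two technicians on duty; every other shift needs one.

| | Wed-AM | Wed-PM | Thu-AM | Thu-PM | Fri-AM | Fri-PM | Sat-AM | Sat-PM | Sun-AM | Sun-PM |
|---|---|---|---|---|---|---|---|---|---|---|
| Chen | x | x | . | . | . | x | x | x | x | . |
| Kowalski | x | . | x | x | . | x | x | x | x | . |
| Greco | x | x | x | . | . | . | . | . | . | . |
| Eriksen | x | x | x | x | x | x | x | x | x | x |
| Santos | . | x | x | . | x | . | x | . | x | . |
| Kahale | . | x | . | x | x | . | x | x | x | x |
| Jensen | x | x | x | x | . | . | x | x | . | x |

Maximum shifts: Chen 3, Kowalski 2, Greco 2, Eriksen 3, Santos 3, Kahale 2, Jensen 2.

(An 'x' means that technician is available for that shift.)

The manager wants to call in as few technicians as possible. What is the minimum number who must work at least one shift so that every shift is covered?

14 slots to fill and no one can take more than 3, so at least ⌈14/3⌉ = 5 technicians are needed.
Any 5 technicians together have capacity at most 3+3+3+2+2 = 13 < 14 slots, so 5 can never suffice.
Chen, Kowalski, Greco, Eriksen, Santos, and Kahale alone can cover everything: Wed-AM→Chen, Wed-PM→Greco, Thu-AM→Kowalski, Thu-PM→Kowalski+Eriksen, Fri-AM→Eriksen+Santos, Fri-PM→Chen, Sat-AM→Santos, Sat-PM→Chen, Sun-AM→Santos+Kahale, Sun-PM→Eriksen+Kahale.

6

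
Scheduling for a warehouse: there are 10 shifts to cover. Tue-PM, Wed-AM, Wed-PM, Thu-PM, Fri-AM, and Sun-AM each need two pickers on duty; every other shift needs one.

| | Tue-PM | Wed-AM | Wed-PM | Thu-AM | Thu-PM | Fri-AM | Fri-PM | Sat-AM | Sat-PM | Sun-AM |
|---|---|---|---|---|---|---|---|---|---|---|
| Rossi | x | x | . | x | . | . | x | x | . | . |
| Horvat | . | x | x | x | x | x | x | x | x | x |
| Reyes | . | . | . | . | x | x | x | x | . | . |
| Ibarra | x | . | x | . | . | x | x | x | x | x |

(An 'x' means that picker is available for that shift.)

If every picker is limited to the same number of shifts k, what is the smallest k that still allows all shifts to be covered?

With 4 pickers and 16 worker-slots to fill, someone must work at least ⌈16/4⌉ = 4 shifts, so k ≥ 4.
k = 4 is infeasible (exhaustive check).
k = 5 works: Tue-PM→Rossi+Ibarra, Wed-AM→Rossi+Horvat, Wed-PM→Horvat+Ibarra, Thu-AM→Rossi, Thu-PM→Horvat+Reyes, Fri-AM→Reyes+Ibarra, Fri-PM→Rossi, Sat-AM→Rossi, Sat-PM→Horvat, Sun-AM→Horvat+Ibarra.
Loads: Rossi 5, Horvat 5, Reyes 2, Ibarra 4 — all ≤ 5.

5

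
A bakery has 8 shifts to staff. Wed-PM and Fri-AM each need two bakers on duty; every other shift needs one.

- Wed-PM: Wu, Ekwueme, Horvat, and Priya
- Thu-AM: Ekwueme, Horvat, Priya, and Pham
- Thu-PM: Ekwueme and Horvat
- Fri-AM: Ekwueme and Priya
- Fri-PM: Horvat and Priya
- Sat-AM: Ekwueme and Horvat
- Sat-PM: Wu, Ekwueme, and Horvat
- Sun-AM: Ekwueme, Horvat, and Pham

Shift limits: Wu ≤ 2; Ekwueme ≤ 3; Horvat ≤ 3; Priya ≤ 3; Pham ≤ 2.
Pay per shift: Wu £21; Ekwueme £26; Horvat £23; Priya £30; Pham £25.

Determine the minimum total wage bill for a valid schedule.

Fri-AM can only be covered by Ekwueme and Priya, so that assignment is forced.
Picking the cheapest available baker for each shift independently would cost £236, but that ignores the shift limits.
An optimal schedule: Wed-PM→Wu+Ekwueme, Thu-AM→Pham, Thu-PM→Horvat, Fri-AM→Ekwueme+Priya, Fri-PM→Horvat, Sat-AM→Horvat, Sat-PM→Wu, Sun-AM→Pham.
Total: 21 + 26 + 25 + 23 + 26 + 30 + 23 + 23 + 21 + 25 = £243.

£243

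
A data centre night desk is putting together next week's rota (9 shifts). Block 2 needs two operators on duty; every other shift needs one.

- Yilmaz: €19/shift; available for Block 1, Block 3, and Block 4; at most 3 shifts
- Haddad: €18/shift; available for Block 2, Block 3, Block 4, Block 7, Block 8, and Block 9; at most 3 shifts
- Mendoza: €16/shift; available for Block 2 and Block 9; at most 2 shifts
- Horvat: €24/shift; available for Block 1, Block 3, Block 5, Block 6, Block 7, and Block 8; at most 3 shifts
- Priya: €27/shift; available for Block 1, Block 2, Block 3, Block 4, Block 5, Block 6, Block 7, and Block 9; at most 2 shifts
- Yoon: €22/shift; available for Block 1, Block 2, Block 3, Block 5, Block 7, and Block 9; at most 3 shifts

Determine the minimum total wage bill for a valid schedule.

Picking the cheapest available operator for each shift independently would cost €187, but that ignores the shift limits.
An optimal schedule: Block 1→Yilmaz, Block 2→Mendoza+Haddad, Block 3→Yilmaz, Block 4→Yilmaz, Block 5→Yoon, Block 6→Horvat, Block 7→Haddad, Block 8→Haddad, Block 9→Mendoza.
Total: 19 + 16 + 18 + 19 + 19 + 22 + 24 + 18 + 18 + 16 = €189.

€189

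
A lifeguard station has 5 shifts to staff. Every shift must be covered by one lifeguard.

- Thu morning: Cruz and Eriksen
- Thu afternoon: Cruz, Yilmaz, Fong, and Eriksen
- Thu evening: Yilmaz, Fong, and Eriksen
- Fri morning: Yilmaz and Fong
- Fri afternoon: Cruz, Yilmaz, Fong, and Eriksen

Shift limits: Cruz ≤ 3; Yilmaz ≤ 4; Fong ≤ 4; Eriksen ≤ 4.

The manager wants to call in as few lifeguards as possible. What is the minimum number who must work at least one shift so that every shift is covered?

5 slots to fill and no one can take more than 4, so at least ⌈5/4⌉ = 2 lifeguards are needed.
Cruz and Yilmaz alone can cover everything: Thu morning→Cruz, Thu afternoon→Cruz, Thu evening→Yilmaz, Fri morning→Yilmaz, Fri afternoon→Cruz.

2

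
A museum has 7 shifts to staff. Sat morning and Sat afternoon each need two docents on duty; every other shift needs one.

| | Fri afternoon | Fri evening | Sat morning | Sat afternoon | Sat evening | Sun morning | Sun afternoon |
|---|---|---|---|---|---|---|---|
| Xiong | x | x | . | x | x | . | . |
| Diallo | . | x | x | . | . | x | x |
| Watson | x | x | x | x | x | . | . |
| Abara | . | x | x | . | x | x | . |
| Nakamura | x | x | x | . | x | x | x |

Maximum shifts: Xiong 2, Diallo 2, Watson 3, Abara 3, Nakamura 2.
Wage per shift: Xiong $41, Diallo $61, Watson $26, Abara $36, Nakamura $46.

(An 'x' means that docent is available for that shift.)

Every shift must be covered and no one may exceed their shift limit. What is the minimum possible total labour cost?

$314

Sat afternoon can only be covered by Xiong and Watson, so that assignment is forced.
Picking the cheapest available docent for each shift independently would cost $289, but that ignores the shift limits.
An optimal schedule: Fri afternoon→Watson, Fri evening→Xiong, Sat morning→Watson+Abara, Sat afternoon→Watson+Xiong, Sat evening→Abara, Sun morning→Abara, Sun afternoon→Nakamura.
Total: 26 + 41 + 26 + 36 + 26 + 41 + 36 + 36 + 46 = $314.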